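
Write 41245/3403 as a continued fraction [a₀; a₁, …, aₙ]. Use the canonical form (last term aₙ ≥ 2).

41245 = 12×3403 + 409
3403 = 8×409 + 131
409 = 3×131 + 16
131 = 8×16 + 3
16 = 5×3 + 1
3 = 3×1 + 0  (stop)
So 41245/3403 = [12; 8, 3, 8, 5, 3].

[12; 8, 3, 8, 5, 3]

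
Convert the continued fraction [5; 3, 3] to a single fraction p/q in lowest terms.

Fold from the inside: start with 3/1.
  3 + 1/3 = 10/3
  5 + 3/10 = 53/10

53/10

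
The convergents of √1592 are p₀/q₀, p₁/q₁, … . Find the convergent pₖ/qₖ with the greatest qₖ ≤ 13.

399/10

√1592 = [39; 1, 8, 1, 78, …] (period length 4).
Convergents:
  p_0/q_0 = 39/1
  p_1/q_1 = 40/1
  p_2/q_2 = 359/9
  p_3/q_3 = 399/10
  p_4/q_4 = 31481/789
q_3 = 10 ≤ 13 < 789 = q_4, so the answer is 399/10.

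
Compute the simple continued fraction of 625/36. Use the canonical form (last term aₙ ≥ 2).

625 = 17×36 + 13
36 = 2×13 + 10
13 = 1×10 + 3
10 = 3×3 + 1
3 = 3×1 + 0  (stop)
So 625/36 = [17; 2, 1, 3, 3].

[17; 2, 1, 3, 3]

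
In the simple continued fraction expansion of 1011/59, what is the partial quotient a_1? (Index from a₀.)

1011 = 17·59 + 8   →  a_0 = 17
59 = 7·8 + 3   →  a_1 = 7

7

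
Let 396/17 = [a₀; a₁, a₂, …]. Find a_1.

396 = 23·17 + 5   →  a_0 = 23
17 = 3·5 + 2   →  a_1 = 3

3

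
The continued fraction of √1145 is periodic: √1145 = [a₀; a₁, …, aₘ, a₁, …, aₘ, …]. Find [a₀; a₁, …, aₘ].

a₀ = ⌊√1145⌋ = 33.
With m₀=0, d₀=1 and mₖ₊₁ = dₖaₖ − mₖ, dₖ₊₁ = (n − mₖ₊₁²)/dₖ, aₖ₊₁ = ⌊(a₀+mₖ₊₁)/dₖ₊₁⌋:
  k=1: m=33, d=56, a=1
  k=2: m=23, d=11, a=5
  k=3: m=32, d=11, a=5
  k=4: m=23, d=56, a=1
  k=5: m=33, d=1, a=66
d=1 and a=2a₀=66 at k=5, so the next step gives (m, d) = (33, 56) again — its k=1 value — and the period has length 5.

[33; 1, 5, 5, 1, 66]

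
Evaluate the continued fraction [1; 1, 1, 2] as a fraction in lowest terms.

Fold from the inside: start with 2/1.
  1 + 1/2 = 3/2
  1 + 2/3 = 5/3
  1 + 3/5 = 8/5

8/5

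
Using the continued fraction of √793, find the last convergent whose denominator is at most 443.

√793 = [28; 6, 4, 6, 56, …] (period length 4).
Convergents:
  p_0/q_0 = 28/1
  p_1/q_1 = 169/6
  p_2/q_2 = 704/25
  p_3/q_3 = 4393/156
  p_4/q_4 = 246712/8761
q_3 = 156 ≤ 443 < 8761 = q_4, so the answer is 4393/156.

4393/156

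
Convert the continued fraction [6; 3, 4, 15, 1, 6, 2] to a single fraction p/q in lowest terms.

19801/3139

Fold from the inside: start with 2/1.
  6 + 1/2 = 13/2
  1 + 2/13 = 15/13
  15 + 13/15 = 238/15
  4 + 15/238 = 967/238
  3 + 238/967 = 3139/967
  6 + 967/3139 = 19801/3139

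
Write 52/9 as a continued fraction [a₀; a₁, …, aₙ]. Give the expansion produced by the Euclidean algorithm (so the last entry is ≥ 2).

52 = 5×9 + 7
9 = 1×7 + 2
7 = 3×2 + 1
2 = 2×1 + 0  (stop)
So 52/9 = [5; 1, 3, 2].

[5; 1, 3, 2]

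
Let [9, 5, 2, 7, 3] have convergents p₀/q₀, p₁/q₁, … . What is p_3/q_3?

Using pₖ = aₖpₖ₋₁ + pₖ₋₂, qₖ = aₖqₖ₋₁ + qₖ₋₂ (with p₋₁=1, p₋₂=0, q₋₁=0, q₋₂=1):
  k=0: a=9, p=9, q=1
  k=1: a=5, p=46, q=5
  k=2: a=2, p=101, q=11
  k=3: a=7, p=753, q=82

753/82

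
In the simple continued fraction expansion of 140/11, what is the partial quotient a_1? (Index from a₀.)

140 = 12·11 + 8   →  a_0 = 12
11 = 1·8 + 3   →  a_1 = 1

1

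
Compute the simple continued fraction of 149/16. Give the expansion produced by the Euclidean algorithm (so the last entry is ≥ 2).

[9; 3, 5]

149 = 9*16 + 5
16 = 3*5 + 1
5 = 5*1 + 0  (stop)
So 149/16 = [9; 3, 5].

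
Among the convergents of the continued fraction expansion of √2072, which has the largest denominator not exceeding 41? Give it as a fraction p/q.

√2072 = [45; 1, 1, 12, 1, 1, 90, …] (period length 6).
Convergents:
  p_0/q_0 = 45/1
  p_1/q_1 = 46/1
  p_2/q_2 = 91/2
  p_3/q_3 = 1138/25
  p_4/q_4 = 1229/27
  p_5/q_5 = 2367/52
q_4 = 27 ≤ 41 < 52 = q_5, so the answer is 1229/27.

1229/27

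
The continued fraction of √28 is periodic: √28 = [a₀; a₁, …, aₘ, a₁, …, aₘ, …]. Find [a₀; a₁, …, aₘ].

a₀ = ⌊√28⌋ = 5.
With m₀=0, d₀=1 and mₖ₊₁ = dₖaₖ − mₖ, dₖ₊₁ = (n − mₖ₊₁²)/dₖ, aₖ₊₁ = ⌊(a₀+mₖ₊₁)/dₖ₊₁⌋:
  k=1: m=5, d=3, a=3
  k=2: m=4, d=4, a=2
  k=3: m=4, d=3, a=3
  k=4: m=5, d=1, a=10
d=1 and a=2a₀=10 at k=4, so the next step gives (m, d) = (5, 3) again — its k=1 value — and the period has length 4.

[5; 3, 2, 3, 10]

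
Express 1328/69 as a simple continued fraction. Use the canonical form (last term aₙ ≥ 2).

[19; 4, 17]

1328 = 19×69 + 17
69 = 4×17 + 1
17 = 17×1 + 0  (stop)
So 1328/69 = [19; 4, 17].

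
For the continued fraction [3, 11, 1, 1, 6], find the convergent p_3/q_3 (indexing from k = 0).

71/23

Using pₖ = aₖpₖ₋₁ + pₖ₋₂, qₖ = aₖqₖ₋₁ + qₖ₋₂ (with p₋₁=1, p₋₂=0, q₋₁=0, q₋₂=1):
  k=0: a=3, p=3, q=1
  k=1: a=11, p=34, q=11
  k=2: a=1, p=37, q=12
  k=3: a=1, p=71, q=23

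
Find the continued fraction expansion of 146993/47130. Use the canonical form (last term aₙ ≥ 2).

146993 = 3·47130 + 5603
47130 = 8·5603 + 2306
5603 = 2·2306 + 991
2306 = 2·991 + 324
991 = 3·324 + 19
324 = 17·19 + 1
19 = 19·1 + 0  (stop)
So 146993/47130 = [3; 8, 2, 2, 3, 17, 19].

[3; 8, 2, 2, 3, 17, 19]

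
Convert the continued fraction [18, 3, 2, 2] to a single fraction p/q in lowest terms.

311/17

Fold from the inside: start with 2/1.
  2 + 1/2 = 5/2
  3 + 2/5 = 17/5
  18 + 5/17 = 311/17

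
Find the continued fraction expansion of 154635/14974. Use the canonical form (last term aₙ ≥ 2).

[10; 3, 16, 1, 15, 18]

154635 = 10·14974 + 4895
14974 = 3·4895 + 289
4895 = 16·289 + 271
289 = 1·271 + 18
271 = 15·18 + 1
18 = 18·1 + 0  (stop)
So 154635/14974 = [10; 3, 16, 1, 15, 18].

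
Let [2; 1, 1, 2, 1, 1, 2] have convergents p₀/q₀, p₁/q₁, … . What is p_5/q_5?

31/12

Using pₖ = aₖpₖ₋₁ + pₖ₋₂, qₖ = aₖqₖ₋₁ + qₖ₋₂ (with p₋₁=1, p₋₂=0, q₋₁=0, q₋₂=1):
  k=0: a=2, p=2, q=1
  k=1: a=1, p=3, q=1
  k=2: a=1, p=5, q=2
  k=3: a=2, p=13, q=5
  k=4: a=1, p=18, q=7
  k=5: a=1, p=31, q=12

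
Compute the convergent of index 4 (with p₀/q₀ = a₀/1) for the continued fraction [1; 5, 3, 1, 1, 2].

44/37

Using pₖ = aₖpₖ₋₁ + pₖ₋₂, qₖ = aₖqₖ₋₁ + qₖ₋₂ (with p₋₁=1, p₋₂=0, q₋₁=0, q₋₂=1):
  k=0: a=1, p=1, q=1
  k=1: a=5, p=6, q=5
  k=2: a=3, p=19, q=16
  k=3: a=1, p=25, q=21
  k=4: a=1, p=44, q=37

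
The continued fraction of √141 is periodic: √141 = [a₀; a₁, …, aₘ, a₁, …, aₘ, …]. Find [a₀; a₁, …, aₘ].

a₀ = ⌊√141⌋ = 11.
With m₀=0, d₀=1 and mₖ₊₁ = dₖaₖ − mₖ, dₖ₊₁ = (n − mₖ₊₁²)/dₖ, aₖ₊₁ = ⌊(a₀+mₖ₊₁)/dₖ₊₁⌋:
  k=1: m=11, d=20, a=1
  k=2: m=9, d=3, a=6
  k=3: m=9, d=20, a=1
  k=4: m=11, d=1, a=22
d=1 and a=2a₀=22 at k=4, so the next step gives (m, d) = (11, 20) again — its k=1 value — and the period has length 4.

[11; 1, 6, 1, 22]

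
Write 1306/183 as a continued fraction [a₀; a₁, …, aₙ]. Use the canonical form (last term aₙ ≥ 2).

[7; 7, 3, 8]

1306 = 7×183 + 25
183 = 7×25 + 8
25 = 3×8 + 1
8 = 8×1 + 0  (stop)
So 1306/183 = [7; 7, 3, 8].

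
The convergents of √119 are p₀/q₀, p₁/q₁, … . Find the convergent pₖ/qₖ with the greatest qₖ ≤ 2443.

√119 = [10; 1, 9, 1, 20, …] (period length 4).
Convergents:
  p_0/q_0 = 10/1
  p_1/q_1 = 11/1
  p_2/q_2 = 109/10
  p_3/q_3 = 120/11
  p_4/q_4 = 2509/230
  p_5/q_5 = 2629/241
  p_6/q_6 = 26170/2399
  p_7/q_7 = 28799/2640
q_6 = 2399 ≤ 2443 < 2640 = q_7, so the answer is 26170/2399.

26170/2399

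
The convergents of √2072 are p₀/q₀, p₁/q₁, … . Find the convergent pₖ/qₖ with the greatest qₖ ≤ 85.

2367/52

√2072 = [45; 1, 1, 12, 1, 1, 90, …] (period length 6).
Convergents:
  p_0/q_0 = 45/1
  p_1/q_1 = 46/1
  p_2/q_2 = 91/2
  p_3/q_3 = 1138/25
  p_4/q_4 = 1229/27
  p_5/q_5 = 2367/52
  p_6/q_6 = 214259/4707
q_5 = 52 ≤ 85 < 4707 = q_6, so the answer is 2367/52.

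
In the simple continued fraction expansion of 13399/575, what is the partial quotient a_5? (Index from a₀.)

1

13399 = 23·575 + 174   →  a_0 = 23
575 = 3·174 + 53   →  a_1 = 3
174 = 3·53 + 15   →  a_2 = 3
53 = 3·15 + 8   →  a_3 = 3
15 = 1·8 + 7   →  a_4 = 1
8 = 1·7 + 1   →  a_5 = 1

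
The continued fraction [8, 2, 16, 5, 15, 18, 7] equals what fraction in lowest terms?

Fold from the inside: start with 7/1.
  18 + 1/7 = 127/7
  15 + 7/127 = 1912/127
  5 + 127/1912 = 9687/1912
  16 + 1912/9687 = 156904/9687
  2 + 9687/156904 = 323495/156904
  8 + 156904/323495 = 2744864/323495

2744864/323495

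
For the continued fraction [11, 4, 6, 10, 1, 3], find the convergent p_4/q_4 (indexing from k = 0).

Using pₖ = aₖpₖ₋₁ + pₖ₋₂, qₖ = aₖqₖ₋₁ + qₖ₋₂ (with p₋₁=1, p₋₂=0, q₋₁=0, q₋₂=1):
  k=0: a=11, p=11, q=1
  k=1: a=4, p=45, q=4
  k=2: a=6, p=281, q=25
  k=3: a=10, p=2855, q=254
  k=4: a=1, p=3136, q=279

3136/279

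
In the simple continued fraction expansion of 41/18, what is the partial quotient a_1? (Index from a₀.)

41 = 2·18 + 5   →  a_0 = 2
18 = 3·5 + 3   →  a_1 = 3

3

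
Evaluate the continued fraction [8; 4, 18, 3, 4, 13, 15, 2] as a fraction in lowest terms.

Using pₖ = aₖpₖ₋₁ + pₖ₋₂ and qₖ = aₖqₖ₋₁ + qₖ₋₂:
  k=0: a=8, p=8, q=1
  k=1: a=4, p=33, q=4
  k=2: a=18, p=602, q=73
  k=3: a=3, p=1839, q=223
  k=4: a=4, p=7958, q=965
  k=5: a=13, p=105293, q=12768
  k=6: a=15, p=1587353, q=192485
  k=7: a=2, p=3279999, q=397738

3279999/397738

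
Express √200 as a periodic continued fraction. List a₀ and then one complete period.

a₀ = ⌊√200⌋ = 14.
With m₀=0, d₀=1 and mₖ₊₁ = dₖaₖ − mₖ, dₖ₊₁ = (n − mₖ₊₁²)/dₖ, aₖ₊₁ = ⌊(a₀+mₖ₊₁)/dₖ₊₁⌋:
  k=1: m=14, d=4, a=7
  k=2: m=14, d=1, a=28
d=1 and a=2a₀=28 at k=2, so the next step gives (m, d) = (14, 4) again — its k=1 value — and the period has length 2.

[14; 7, 28]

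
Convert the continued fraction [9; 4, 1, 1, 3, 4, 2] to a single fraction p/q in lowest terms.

Fold from the inside: start with 2/1.
  4 + 1/2 = 9/2
  3 + 2/9 = 29/9
  1 + 9/29 = 38/29
  1 + 29/38 = 67/38
  4 + 38/67 = 306/67
  9 + 67/306 = 2821/306

2821/306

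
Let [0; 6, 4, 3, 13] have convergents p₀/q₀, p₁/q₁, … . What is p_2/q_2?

4/25

Using pₖ = aₖpₖ₋₁ + pₖ₋₂, qₖ = aₖqₖ₋₁ + qₖ₋₂ (with p₋₁=1, p₋₂=0, q₋₁=0, q₋₂=1):
  k=0: a=0, p=0, q=1
  k=1: a=6, p=1, q=6
  k=2: a=4, p=4, q=25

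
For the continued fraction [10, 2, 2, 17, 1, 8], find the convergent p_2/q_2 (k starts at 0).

52/5

Using pₖ = aₖpₖ₋₁ + pₖ₋₂, qₖ = aₖqₖ₋₁ + qₖ₋₂ (with p₋₁=1, p₋₂=0, q₋₁=0, q₋₂=1):
  k=0: a=10, p=10, q=1
  k=1: a=2, p=21, q=2
  k=2: a=2, p=52, q=5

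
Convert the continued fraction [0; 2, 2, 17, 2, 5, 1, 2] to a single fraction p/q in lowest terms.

Fold from the inside: start with 2/1.
  1 + 1/2 = 3/2
  5 + 2/3 = 17/3
  2 + 3/17 = 37/17
  17 + 17/37 = 646/37
  2 + 37/646 = 1329/646
  2 + 646/1329 = 3304/1329
  0 + 1329/3304 = 1329/3304

1329/3304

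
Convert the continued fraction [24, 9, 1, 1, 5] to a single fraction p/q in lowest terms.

Using pₖ = aₖpₖ₋₁ + pₖ₋₂ and qₖ = aₖqₖ₋₁ + qₖ₋₂:
  k=0: a=24, p=24, q=1
  k=1: a=9, p=217, q=9
  k=2: a=1, p=241, q=10
  k=3: a=1, p=458, q=19
  k=4: a=5, p=2531, q=105

2531/105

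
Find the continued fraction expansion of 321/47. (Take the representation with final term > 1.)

321 = 6·47 + 39
47 = 1·39 + 8
39 = 4·8 + 7
8 = 1·7 + 1
7 = 7·1 + 0  (stop)
So 321/47 = [6; 1, 4, 1, 7].

[6; 1, 4, 1, 7]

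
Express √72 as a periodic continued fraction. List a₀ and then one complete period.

a₀ = ⌊√72⌋ = 8.
With m₀=0, d₀=1 and mₖ₊₁ = dₖaₖ − mₖ, dₖ₊₁ = (n − mₖ₊₁²)/dₖ, aₖ₊₁ = ⌊(a₀+mₖ₊₁)/dₖ₊₁⌋:
  k=1: m=8, d=8, a=2
  k=2: m=8, d=1, a=16
d=1 and a=2a₀=16 at k=2, so the next step gives (m, d) = (8, 8) again — its k=1 value — and the period has length 2.

[8; 2, 16]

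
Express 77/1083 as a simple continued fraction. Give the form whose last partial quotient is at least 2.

[0; 14, 15, 2, 2]

77 = 0*1083 + 77
1083 = 14*77 + 5
77 = 15*5 + 2
5 = 2*2 + 1
2 = 2*1 + 0  (stop)
So 77/1083 = [0; 14, 15, 2, 2].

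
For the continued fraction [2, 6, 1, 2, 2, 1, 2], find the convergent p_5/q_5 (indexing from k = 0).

144/67

Using pₖ = aₖpₖ₋₁ + pₖ₋₂, qₖ = aₖqₖ₋₁ + qₖ₋₂ (with p₋₁=1, p₋₂=0, q₋₁=0, q₋₂=1):
  k=0: a=2, p=2, q=1
  k=1: a=6, p=13, q=6
  k=2: a=1, p=15, q=7
  k=3: a=2, p=43, q=20
  k=4: a=2, p=101, q=47
  k=5: a=1, p=144, q=67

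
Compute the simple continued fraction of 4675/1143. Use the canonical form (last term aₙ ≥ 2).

[4; 11, 10, 3, 3]

4675 = 4*1143 + 103
1143 = 11*103 + 10
103 = 10*10 + 3
10 = 3*3 + 1
3 = 3*1 + 0  (stop)
So 4675/1143 = [4; 11, 10, 3, 3].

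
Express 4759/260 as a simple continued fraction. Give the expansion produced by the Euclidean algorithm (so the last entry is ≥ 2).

4759 = 18×260 + 79
260 = 3×79 + 23
79 = 3×23 + 10
23 = 2×10 + 3
10 = 3×3 + 1
3 = 3×1 + 0  (stop)
So 4759/260 = [18; 3, 3, 2, 3, 3].

[18; 3, 3, 2, 3, 3]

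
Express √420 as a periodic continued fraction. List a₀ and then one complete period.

a₀ = ⌊√420⌋ = 20.
With m₀=0, d₀=1 and mₖ₊₁ = dₖaₖ − mₖ, dₖ₊₁ = (n − mₖ₊₁²)/dₖ, aₖ₊₁ = ⌊(a₀+mₖ₊₁)/dₖ₊₁⌋:
  k=1: m=20, d=20, a=2
  k=2: m=20, d=1, a=40
d=1 and a=2a₀=40 at k=2, so the next step gives (m, d) = (20, 20) again — its k=1 value — and the period has length 2.

[20; 2, 40]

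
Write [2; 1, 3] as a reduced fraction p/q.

11/4

Fold from the inside: start with 3/1.
  1 + 1/3 = 4/3
  2 + 3/4 = 11/4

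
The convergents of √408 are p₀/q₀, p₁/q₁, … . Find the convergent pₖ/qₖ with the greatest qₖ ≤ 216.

√408 = [20; 5, 40, …] (period length 2).
Convergents:
  p_0/q_0 = 20/1
  p_1/q_1 = 101/5
  p_2/q_2 = 4060/201
  p_3/q_3 = 20401/1010
q_2 = 201 ≤ 216 < 1010 = q_3, so the answer is 4060/201.

4060/201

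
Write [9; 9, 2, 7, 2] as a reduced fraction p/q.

Fold from the inside: start with 2/1.
  7 + 1/2 = 15/2
  2 + 2/15 = 32/15
  9 + 15/32 = 303/32
  9 + 32/303 = 2759/303

2759/303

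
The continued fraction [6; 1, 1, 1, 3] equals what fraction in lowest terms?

73/11

Using pₖ = aₖpₖ₋₁ + pₖ₋₂ and qₖ = aₖqₖ₋₁ + qₖ₋₂:
  k=0: a=6, p=6, q=1
  k=1: a=1, p=7, q=1
  k=2: a=1, p=13, q=2
  k=3: a=1, p=20, q=3
  k=4: a=3, p=73, q=11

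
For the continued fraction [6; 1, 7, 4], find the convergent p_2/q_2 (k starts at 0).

55/8

Using pₖ = aₖpₖ₋₁ + pₖ₋₂, qₖ = aₖqₖ₋₁ + qₖ₋₂ (with p₋₁=1, p₋₂=0, q₋₁=0, q₋₂=1):
  k=0: a=6, p=6, q=1
  k=1: a=1, p=7, q=1
  k=2: a=7, p=55, q=8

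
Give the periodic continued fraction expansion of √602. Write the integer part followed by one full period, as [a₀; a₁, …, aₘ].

[24; 1, 1, 6, 1, 1, 48]

a₀ = ⌊√602⌋ = 24.
With m₀=0, d₀=1 and mₖ₊₁ = dₖaₖ − mₖ, dₖ₊₁ = (n − mₖ₊₁²)/dₖ, aₖ₊₁ = ⌊(a₀+mₖ₊₁)/dₖ₊₁⌋:
  k=1: m=24, d=26, a=1
  k=2: m=2, d=23, a=1
  k=3: m=21, d=7, a=6
  k=4: m=21, d=23, a=1
  k=5: m=2, d=26, a=1
  k=6: m=24, d=1, a=48
d=1 and a=2a₀=48 at k=6, so the next step gives (m, d) = (24, 26) again — its k=1 value — and the period has length 6.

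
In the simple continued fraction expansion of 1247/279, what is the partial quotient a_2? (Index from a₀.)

1247 = 4·279 + 131   →  a_0 = 4
279 = 2·131 + 17   →  a_1 = 2
131 = 7·17 + 12   →  a_2 = 7

7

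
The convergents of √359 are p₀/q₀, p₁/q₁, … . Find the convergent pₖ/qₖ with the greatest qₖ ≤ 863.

√359 = [18; 1, 17, 1, 36, …] (period length 4).
Convergents:
  p_0/q_0 = 18/1
  p_1/q_1 = 19/1
  p_2/q_2 = 341/18
  p_3/q_3 = 360/19
  p_4/q_4 = 13301/702
  p_5/q_5 = 13661/721
  p_6/q_6 = 245538/12959
q_5 = 721 ≤ 863 < 12959 = q_6, so the answer is 13661/721.

13661/721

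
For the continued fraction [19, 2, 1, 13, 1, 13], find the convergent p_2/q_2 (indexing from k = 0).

Using pₖ = aₖpₖ₋₁ + pₖ₋₂, qₖ = aₖqₖ₋₁ + qₖ₋₂ (with p₋₁=1, p₋₂=0, q₋₁=0, q₋₂=1):
  k=0: a=19, p=19, q=1
  k=1: a=2, p=39, q=2
  k=2: a=1, p=58, q=3

58/3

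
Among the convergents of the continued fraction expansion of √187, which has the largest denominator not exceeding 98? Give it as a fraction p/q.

1135/83

√187 = [13; 1, 2, 13, 2, 1, 26, …] (period length 6).
Convergents:
  p_0/q_0 = 13/1
  p_1/q_1 = 14/1
  p_2/q_2 = 41/3
  p_3/q_3 = 547/40
  p_4/q_4 = 1135/83
  p_5/q_5 = 1682/123
q_4 = 83 ≤ 98 < 123 = q_5, so the answer is 1135/83.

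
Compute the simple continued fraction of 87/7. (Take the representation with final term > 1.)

[12; 2, 3]

87 = 12·7 + 3
7 = 2·3 + 1
3 = 3·1 + 0  (stop)
So 87/7 = [12; 2, 3].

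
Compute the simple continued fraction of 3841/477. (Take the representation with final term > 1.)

[8; 19, 12, 2]

3841 = 8*477 + 25
477 = 19*25 + 2
25 = 12*2 + 1
2 = 2*1 + 0  (stop)
So 3841/477 = [8; 19, 12, 2].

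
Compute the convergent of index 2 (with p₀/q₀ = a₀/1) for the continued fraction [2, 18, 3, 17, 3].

113/55

Using pₖ = aₖpₖ₋₁ + pₖ₋₂, qₖ = aₖqₖ₋₁ + qₖ₋₂ (with p₋₁=1, p₋₂=0, q₋₁=0, q₋₂=1):
  k=0: a=2, p=2, q=1
  k=1: a=18, p=37, q=18
  k=2: a=3, p=113, q=55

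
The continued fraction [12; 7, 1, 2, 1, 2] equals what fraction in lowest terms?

1031/85

Using pₖ = aₖpₖ₋₁ + pₖ₋₂ and qₖ = aₖqₖ₋₁ + qₖ₋₂:
  k=0: a=12, p=12, q=1
  k=1: a=7, p=85, q=7
  k=2: a=1, p=97, q=8
  k=3: a=2, p=279, q=23
  k=4: a=1, p=376, q=31
  k=5: a=2, p=1031, q=85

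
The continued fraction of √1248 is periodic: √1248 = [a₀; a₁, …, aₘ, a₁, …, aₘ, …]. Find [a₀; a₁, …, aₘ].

a₀ = ⌊√1248⌋ = 35.
With m₀=0, d₀=1 and mₖ₊₁ = dₖaₖ − mₖ, dₖ₊₁ = (n − mₖ₊₁²)/dₖ, aₖ₊₁ = ⌊(a₀+mₖ₊₁)/dₖ₊₁⌋:
  k=1: m=35, d=23, a=3
  k=2: m=34, d=4, a=17
  k=3: m=34, d=23, a=3
  k=4: m=35, d=1, a=70
d=1 and a=2a₀=70 at k=4, so the next step gives (m, d) = (35, 23) again — its k=1 value — and the period has length 4.

[35; 3, 17, 3, 70]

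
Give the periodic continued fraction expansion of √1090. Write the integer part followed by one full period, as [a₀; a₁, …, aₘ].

[33; 66]

a₀ = ⌊√1090⌋ = 33.
With m₀=0, d₀=1 and mₖ₊₁ = dₖaₖ − mₖ, dₖ₊₁ = (n − mₖ₊₁²)/dₖ, aₖ₊₁ = ⌊(a₀+mₖ₊₁)/dₖ₊₁⌋:
  k=1: m=33, d=1, a=66
d=1 and a=2a₀=66 at k=1, so the next step gives (m, d) = (33, 1) again — its k=1 value — and the period has length 1.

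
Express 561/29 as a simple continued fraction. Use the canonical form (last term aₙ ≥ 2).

561 = 19·29 + 10
29 = 2·10 + 9
10 = 1·9 + 1
9 = 9·1 + 0  (stop)
So 561/29 = [19; 2, 1, 9].

[19; 2, 1, 9]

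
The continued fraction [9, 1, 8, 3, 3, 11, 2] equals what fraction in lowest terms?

21714/2195

Fold from the inside: start with 2/1.
  11 + 1/2 = 23/2
  3 + 2/23 = 71/23
  3 + 23/71 = 236/71
  8 + 71/236 = 1959/236
  1 + 236/1959 = 2195/1959
  9 + 1959/2195 = 21714/2195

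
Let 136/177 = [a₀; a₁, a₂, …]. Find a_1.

1

136 = 0·177 + 136   →  a_0 = 0
177 = 1·136 + 41   →  a_1 = 1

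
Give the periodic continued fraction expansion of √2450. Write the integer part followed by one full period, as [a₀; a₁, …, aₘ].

[49; 2, 98]

a₀ = ⌊√2450⌋ = 49.
With m₀=0, d₀=1 and mₖ₊₁ = dₖaₖ − mₖ, dₖ₊₁ = (n − mₖ₊₁²)/dₖ, aₖ₊₁ = ⌊(a₀+mₖ₊₁)/dₖ₊₁⌋:
  k=1: m=49, d=49, a=2
  k=2: m=49, d=1, a=98
d=1 and a=2a₀=98 at k=2, so the next step gives (m, d) = (49, 49) again — its k=1 value — and the period has length 2.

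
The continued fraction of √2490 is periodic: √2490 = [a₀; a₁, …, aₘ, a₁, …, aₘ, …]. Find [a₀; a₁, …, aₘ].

a₀ = ⌊√2490⌋ = 49.
With m₀=0, d₀=1 and mₖ₊₁ = dₖaₖ − mₖ, dₖ₊₁ = (n − mₖ₊₁²)/dₖ, aₖ₊₁ = ⌊(a₀+mₖ₊₁)/dₖ₊₁⌋:
  k=1: m=49, d=89, a=1
  k=2: m=40, d=10, a=8
  k=3: m=40, d=89, a=1
  k=4: m=49, d=1, a=98
d=1 and a=2a₀=98 at k=4, so the next step gives (m, d) = (49, 89) again — its k=1 value — and the period has length 4.

[49; 1, 8, 1, 98]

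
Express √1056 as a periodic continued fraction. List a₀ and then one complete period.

[32; 2, 64]

a₀ = ⌊√1056⌋ = 32.
With m₀=0, d₀=1 and mₖ₊₁ = dₖaₖ − mₖ, dₖ₊₁ = (n − mₖ₊₁²)/dₖ, aₖ₊₁ = ⌊(a₀+mₖ₊₁)/dₖ₊₁⌋:
  k=1: m=32, d=32, a=2
  k=2: m=32, d=1, a=64
d=1 and a=2a₀=64 at k=2, so the next step gives (m, d) = (32, 32) again — its k=1 value — and the period has length 2.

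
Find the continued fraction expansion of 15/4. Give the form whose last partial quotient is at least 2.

[3; 1, 3]

15 = 3*4 + 3
4 = 1*3 + 1
3 = 3*1 + 0  (stop)
So 15/4 = [3; 1, 3].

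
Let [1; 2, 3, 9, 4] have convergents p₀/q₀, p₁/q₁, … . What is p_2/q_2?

10/7

Using pₖ = aₖpₖ₋₁ + pₖ₋₂, qₖ = aₖqₖ₋₁ + qₖ₋₂ (with p₋₁=1, p₋₂=0, q₋₁=0, q₋₂=1):
  k=0: a=1, p=1, q=1
  k=1: a=2, p=3, q=2
  k=2: a=3, p=10, q=7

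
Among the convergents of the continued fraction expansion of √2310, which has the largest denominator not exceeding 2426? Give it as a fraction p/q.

73872/1537

√2310 = [48; 16, 96, …] (period length 2).
Convergents:
  p_0/q_0 = 48/1
  p_1/q_1 = 769/16
  p_2/q_2 = 73872/1537
  p_3/q_3 = 1182721/24608
q_2 = 1537 ≤ 2426 < 24608 = q_3, so the answer is 73872/1537.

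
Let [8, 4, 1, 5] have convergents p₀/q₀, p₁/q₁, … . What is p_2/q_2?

Using pₖ = aₖpₖ₋₁ + pₖ₋₂, qₖ = aₖqₖ₋₁ + qₖ₋₂ (with p₋₁=1, p₋₂=0, q₋₁=0, q₋₂=1):
  k=0: a=8, p=8, q=1
  k=1: a=4, p=33, q=4
  k=2: a=1, p=41, q=5

41/5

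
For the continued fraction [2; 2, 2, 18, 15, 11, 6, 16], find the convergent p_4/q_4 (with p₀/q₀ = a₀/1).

Using pₖ = aₖpₖ₋₁ + pₖ₋₂, qₖ = aₖqₖ₋₁ + qₖ₋₂ (with p₋₁=1, p₋₂=0, q₋₁=0, q₋₂=1):
  k=0: a=2, p=2, q=1
  k=1: a=2, p=5, q=2
  k=2: a=2, p=12, q=5
  k=3: a=18, p=221, q=92
  k=4: a=15, p=3327, q=1385

3327/1385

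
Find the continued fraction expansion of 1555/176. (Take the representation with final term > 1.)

[8; 1, 5, 14, 2]

1555 = 8*176 + 147
176 = 1*147 + 29
147 = 5*29 + 2
29 = 14*2 + 1
2 = 2*1 + 0  (stop)
So 1555/176 = [8; 1, 5, 14, 2].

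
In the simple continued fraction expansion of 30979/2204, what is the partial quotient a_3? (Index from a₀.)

11

30979 = 14·2204 + 123   →  a_0 = 14
2204 = 17·123 + 113   →  a_1 = 17
123 = 1·113 + 10   →  a_2 = 1
113 = 11·10 + 3   →  a_3 = 11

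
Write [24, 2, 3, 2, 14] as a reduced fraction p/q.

Using pₖ = aₖpₖ₋₁ + pₖ₋₂ and qₖ = aₖqₖ₋₁ + qₖ₋₂:
  k=0: a=24, p=24, q=1
  k=1: a=2, p=49, q=2
  k=2: a=3, p=171, q=7
  k=3: a=2, p=391, q=16
  k=4: a=14, p=5645, q=231

5645/231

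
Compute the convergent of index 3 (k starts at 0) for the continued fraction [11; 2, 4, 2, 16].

229/20

Using pₖ = aₖpₖ₋₁ + pₖ₋₂, qₖ = aₖqₖ₋₁ + qₖ₋₂ (with p₋₁=1, p₋₂=0, q₋₁=0, q₋₂=1):
  k=0: a=11, p=11, q=1
  k=1: a=2, p=23, q=2
  k=2: a=4, p=103, q=9
  k=3: a=2, p=229, q=20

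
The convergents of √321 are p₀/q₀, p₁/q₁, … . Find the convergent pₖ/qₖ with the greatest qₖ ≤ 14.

215/12

√321 = [17; 1, 10, 1, 34, …] (period length 4).
Convergents:
  p_0/q_0 = 17/1
  p_1/q_1 = 18/1
  p_2/q_2 = 197/11
  p_3/q_3 = 215/12
  p_4/q_4 = 7507/419
q_3 = 12 ≤ 14 < 419 = q_4, so the answer is 215/12.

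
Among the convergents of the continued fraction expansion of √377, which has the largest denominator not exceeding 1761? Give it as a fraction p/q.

18135/934

√377 = [19; 2, 2, 2, 38, …] (period length 4).
Convergents:
  p_0/q_0 = 19/1
  p_1/q_1 = 39/2
  p_2/q_2 = 97/5
  p_3/q_3 = 233/12
  p_4/q_4 = 8951/461
  p_5/q_5 = 18135/934
  p_6/q_6 = 45221/2329
q_5 = 934 ≤ 1761 < 2329 = q_6, so the answer is 18135/934.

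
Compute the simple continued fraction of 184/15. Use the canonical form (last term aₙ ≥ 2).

[12; 3, 1, 3]

184 = 12*15 + 4
15 = 3*4 + 3
4 = 1*3 + 1
3 = 3*1 + 0  (stop)
So 184/15 = [12; 3, 1, 3].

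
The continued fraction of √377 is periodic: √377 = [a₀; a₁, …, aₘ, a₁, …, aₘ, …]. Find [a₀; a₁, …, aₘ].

[19; 2, 2, 2, 38]

a₀ = ⌊√377⌋ = 19.
With m₀=0, d₀=1 and mₖ₊₁ = dₖaₖ − mₖ, dₖ₊₁ = (n − mₖ₊₁²)/dₖ, aₖ₊₁ = ⌊(a₀+mₖ₊₁)/dₖ₊₁⌋:
  k=1: m=19, d=16, a=2
  k=2: m=13, d=13, a=2
  k=3: m=13, d=16, a=2
  k=4: m=19, d=1, a=38
d=1 and a=2a₀=38 at k=4, so the next step gives (m, d) = (19, 16) again — its k=1 value — and the period has length 4.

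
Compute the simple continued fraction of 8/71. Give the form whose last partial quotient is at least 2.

8 = 0·71 + 8
71 = 8·8 + 7
8 = 1·7 + 1
7 = 7·1 + 0  (stop)
So 8/71 = [0; 8, 1, 7].

[0; 8, 1, 7]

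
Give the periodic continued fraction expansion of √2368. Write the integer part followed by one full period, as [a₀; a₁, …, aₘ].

[48; 1, 1, 1, 23, 1, 1, 1, 96]

a₀ = ⌊√2368⌋ = 48.
With m₀=0, d₀=1 and mₖ₊₁ = dₖaₖ − mₖ, dₖ₊₁ = (n − mₖ₊₁²)/dₖ, aₖ₊₁ = ⌊(a₀+mₖ₊₁)/dₖ₊₁⌋:
  k=1: m=48, d=64, a=1
  k=2: m=16, d=33, a=1
  k=3: m=17, d=63, a=1
  k=4: m=46, d=4, a=23
  k=5: m=46, d=63, a=1
  k=6: m=17, d=33, a=1
  k=7: m=16, d=64, a=1
  k=8: m=48, d=1, a=96
d=1 and a=2a₀=96 at k=8, so the next step gives (m, d) = (48, 64) again — its k=1 value — and the period has length 8.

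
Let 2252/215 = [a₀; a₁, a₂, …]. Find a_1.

2252 = 10·215 + 102   →  a_0 = 10
215 = 2·102 + 11   →  a_1 = 2

2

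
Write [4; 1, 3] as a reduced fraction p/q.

Using pₖ = aₖpₖ₋₁ + pₖ₋₂ and qₖ = aₖqₖ₋₁ + qₖ₋₂:
  k=0: a=4, p=4, q=1
  k=1: a=1, p=5, q=1
  k=2: a=3, p=19, q=4

19/4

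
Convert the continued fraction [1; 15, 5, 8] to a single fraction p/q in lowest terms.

664/623

Using pₖ = aₖpₖ₋₁ + pₖ₋₂ and qₖ = aₖqₖ₋₁ + qₖ₋₂:
  k=0: a=1, p=1, q=1
  k=1: a=15, p=16, q=15
  k=2: a=5, p=81, q=76
  k=3: a=8, p=664, q=623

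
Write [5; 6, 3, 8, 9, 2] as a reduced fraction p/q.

Fold from the inside: start with 2/1.
  9 + 1/2 = 19/2
  8 + 2/19 = 154/19
  3 + 19/154 = 481/154
  6 + 154/481 = 3040/481
  5 + 481/3040 = 15681/3040

15681/3040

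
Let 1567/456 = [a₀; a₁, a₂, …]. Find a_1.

2

1567 = 3·456 + 199   →  a_0 = 3
456 = 2·199 + 58   →  a_1 = 2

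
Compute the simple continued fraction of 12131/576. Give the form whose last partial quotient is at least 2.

[21; 16, 2, 5, 3]

12131 = 21*576 + 35
576 = 16*35 + 16
35 = 2*16 + 3
16 = 5*3 + 1
3 = 3*1 + 0  (stop)
So 12131/576 = [21; 16, 2, 5, 3].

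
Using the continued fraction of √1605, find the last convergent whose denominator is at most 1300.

51320/1281

√1605 = [40; 16, 80, …] (period length 2).
Convergents:
  p_0/q_0 = 40/1
  p_1/q_1 = 641/16
  p_2/q_2 = 51320/1281
  p_3/q_3 = 821761/20512
q_2 = 1281 ≤ 1300 < 20512 = q_3, so the answer is 51320/1281.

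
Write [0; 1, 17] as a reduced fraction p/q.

17/18

Using pₖ = aₖpₖ₋₁ + pₖ₋₂ and qₖ = aₖqₖ₋₁ + qₖ₋₂:
  k=0: a=0, p=0, q=1
  k=1: a=1, p=1, q=1
  k=2: a=17, p=17, q=18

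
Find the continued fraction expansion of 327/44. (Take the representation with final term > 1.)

[7; 2, 3, 6]

327 = 7*44 + 19
44 = 2*19 + 6
19 = 3*6 + 1
6 = 6*1 + 0  (stop)
So 327/44 = [7; 2, 3, 6].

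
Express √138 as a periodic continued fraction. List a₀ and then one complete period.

[11; 1, 2, 1, 22]

a₀ = ⌊√138⌋ = 11.
With m₀=0, d₀=1 and mₖ₊₁ = dₖaₖ − mₖ, dₖ₊₁ = (n − mₖ₊₁²)/dₖ, aₖ₊₁ = ⌊(a₀+mₖ₊₁)/dₖ₊₁⌋:
  k=1: m=11, d=17, a=1
  k=2: m=6, d=6, a=2
  k=3: m=6, d=17, a=1
  k=4: m=11, d=1, a=22
d=1 and a=2a₀=22 at k=4, so the next step gives (m, d) = (11, 17) again — its k=1 value — and the period has length 4.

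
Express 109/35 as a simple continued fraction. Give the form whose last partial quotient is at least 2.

109 = 3×35 + 4
35 = 8×4 + 3
4 = 1×3 + 1
3 = 3×1 + 0  (stop)
So 109/35 = [3; 8, 1, 3].

[3; 8, 1, 3]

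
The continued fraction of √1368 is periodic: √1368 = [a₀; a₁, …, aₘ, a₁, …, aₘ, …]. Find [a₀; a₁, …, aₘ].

[36; 1, 72]

a₀ = ⌊√1368⌋ = 36.
With m₀=0, d₀=1 and mₖ₊₁ = dₖaₖ − mₖ, dₖ₊₁ = (n − mₖ₊₁²)/dₖ, aₖ₊₁ = ⌊(a₀+mₖ₊₁)/dₖ₊₁⌋:
  k=1: m=36, d=72, a=1
  k=2: m=36, d=1, a=72
d=1 and a=2a₀=72 at k=2, so the next step gives (m, d) = (36, 72) again — its k=1 value — and the period has length 2.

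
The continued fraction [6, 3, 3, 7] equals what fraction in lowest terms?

460/73

Using pₖ = aₖpₖ₋₁ + pₖ₋₂ and qₖ = aₖqₖ₋₁ + qₖ₋₂:
  k=0: a=6, p=6, q=1
  k=1: a=3, p=19, q=3
  k=2: a=3, p=63, q=10
  k=3: a=7, p=460, q=73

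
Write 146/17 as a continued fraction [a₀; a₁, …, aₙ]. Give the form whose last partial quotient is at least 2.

146 = 8·17 + 10
17 = 1·10 + 7
10 = 1·7 + 3
7 = 2·3 + 1
3 = 3·1 + 0  (stop)
So 146/17 = [8; 1, 1, 2, 3].

[8; 1, 1, 2, 3]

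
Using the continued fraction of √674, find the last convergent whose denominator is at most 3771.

√674 = [25; 1, 24, 1, 50, …] (period length 4).
Convergents:
  p_0/q_0 = 25/1
  p_1/q_1 = 26/1
  p_2/q_2 = 649/25
  p_3/q_3 = 675/26
  p_4/q_4 = 34399/1325
  p_5/q_5 = 35074/1351
  p_6/q_6 = 876175/33749
q_5 = 1351 ≤ 3771 < 33749 = q_6, so the answer is 35074/1351.

35074/1351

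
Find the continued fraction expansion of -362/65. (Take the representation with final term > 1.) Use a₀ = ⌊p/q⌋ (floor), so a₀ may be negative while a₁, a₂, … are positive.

-362 = -6×65 + 28
65 = 2×28 + 9
28 = 3×9 + 1
9 = 9×1 + 0  (stop)
So -362/65 = [-6; 2, 3, 9].

[-6; 2, 3, 9]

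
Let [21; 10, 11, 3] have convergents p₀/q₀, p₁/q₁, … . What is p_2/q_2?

Using pₖ = aₖpₖ₋₁ + pₖ₋₂, qₖ = aₖqₖ₋₁ + qₖ₋₂ (with p₋₁=1, p₋₂=0, q₋₁=0, q₋₂=1):
  k=0: a=21, p=21, q=1
  k=1: a=10, p=211, q=10
  k=2: a=11, p=2342, q=111

2342/111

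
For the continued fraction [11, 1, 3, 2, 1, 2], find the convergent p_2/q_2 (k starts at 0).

Using pₖ = aₖpₖ₋₁ + pₖ₋₂, qₖ = aₖqₖ₋₁ + qₖ₋₂ (with p₋₁=1, p₋₂=0, q₋₁=0, q₋₂=1):
  k=0: a=11, p=11, q=1
  k=1: a=1, p=12, q=1
  k=2: a=3, p=47, q=4

47/4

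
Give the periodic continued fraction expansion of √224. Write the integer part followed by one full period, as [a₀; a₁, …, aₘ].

a₀ = ⌊√224⌋ = 14.

[14; 1, 28]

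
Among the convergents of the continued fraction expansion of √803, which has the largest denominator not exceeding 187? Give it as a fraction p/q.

√803 = [28; 2, 1, 27, 1, 2, 56, …] (period length 6).
Convergents:
  p_0/q_0 = 28/1
  p_1/q_1 = 57/2
  p_2/q_2 = 85/3
  p_3/q_3 = 2352/83
  p_4/q_4 = 2437/86
  p_5/q_5 = 7226/255
q_4 = 86 ≤ 187 < 255 = q_5, so the answer is 2437/86.

2437/86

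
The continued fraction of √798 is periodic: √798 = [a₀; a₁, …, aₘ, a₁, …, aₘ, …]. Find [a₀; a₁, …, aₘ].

a₀ = ⌊√798⌋ = 28.
With m₀=0, d₀=1 and mₖ₊₁ = dₖaₖ − mₖ, dₖ₊₁ = (n − mₖ₊₁²)/dₖ, aₖ₊₁ = ⌊(a₀+mₖ₊₁)/dₖ₊₁⌋:
  k=1: m=28, d=14, a=4
  k=2: m=28, d=1, a=56
d=1 and a=2a₀=56 at k=2, so the next step gives (m, d) = (28, 14) again — its k=1 value — and the period has length 2.

[28; 4, 56]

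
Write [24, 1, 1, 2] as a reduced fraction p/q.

Using pₖ = aₖpₖ₋₁ + pₖ₋₂ and qₖ = aₖqₖ₋₁ + qₖ₋₂:
  k=0: a=24, p=24, q=1
  k=1: a=1, p=25, q=1
  k=2: a=1, p=49, q=2
  k=3: a=2, p=123, q=5

123/5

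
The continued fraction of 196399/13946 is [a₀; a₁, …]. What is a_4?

196399 = 14·13946 + 1155   →  a_0 = 14
13946 = 12·1155 + 86   →  a_1 = 12
1155 = 13·86 + 37   →  a_2 = 13
86 = 2·37 + 12   →  a_3 = 2
37 = 3·12 + 1   →  a_4 = 3

3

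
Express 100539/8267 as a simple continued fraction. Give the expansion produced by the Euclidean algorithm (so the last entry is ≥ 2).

100539 = 12*8267 + 1335
8267 = 6*1335 + 257
1335 = 5*257 + 50
257 = 5*50 + 7
50 = 7*7 + 1
7 = 7*1 + 0  (stop)
So 100539/8267 = [12; 6, 5, 5, 7, 7].

[12; 6, 5, 5, 7, 7]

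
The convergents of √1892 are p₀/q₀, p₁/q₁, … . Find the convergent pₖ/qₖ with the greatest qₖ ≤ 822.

√1892 = [43; 2, 86, …] (period length 2).
Convergents:
  p_0/q_0 = 43/1
  p_1/q_1 = 87/2
  p_2/q_2 = 7525/173
  p_3/q_3 = 15137/348
  p_4/q_4 = 1309307/30101
q_3 = 348 ≤ 822 < 30101 = q_4, so the answer is 15137/348.

15137/348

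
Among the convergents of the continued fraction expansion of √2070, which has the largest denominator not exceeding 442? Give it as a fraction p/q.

16561/364

√2070 = [45; 2, 90, …] (period length 2).
Convergents:
  p_0/q_0 = 45/1
  p_1/q_1 = 91/2
  p_2/q_2 = 8235/181
  p_3/q_3 = 16561/364
  p_4/q_4 = 1498725/32941
q_3 = 364 ≤ 442 < 32941 = q_4, so the answer is 16561/364.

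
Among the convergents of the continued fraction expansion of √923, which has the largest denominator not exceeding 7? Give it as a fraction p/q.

152/5

√923 = [30; 2, 1, 1, 1, 2, 60, …] (period length 6).
Convergents:
  p_0/q_0 = 30/1
  p_1/q_1 = 61/2
  p_2/q_2 = 91/3
  p_3/q_3 = 152/5
  p_4/q_4 = 243/8
q_3 = 5 ≤ 7 < 8 = q_4, so the answer is 152/5.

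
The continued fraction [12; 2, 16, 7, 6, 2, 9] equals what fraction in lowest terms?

365635/29286

Using pₖ = aₖpₖ₋₁ + pₖ₋₂ and qₖ = aₖqₖ₋₁ + qₖ₋₂:
  k=0: a=12, p=12, q=1
  k=1: a=2, p=25, q=2
  k=2: a=16, p=412, q=33
  k=3: a=7, p=2909, q=233
  k=4: a=6, p=17866, q=1431
  k=5: a=2, p=38641, q=3095
  k=6: a=9, p=365635, q=29286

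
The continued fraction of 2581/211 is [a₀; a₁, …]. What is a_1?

2581 = 12·211 + 49   →  a_0 = 12
211 = 4·49 + 15   →  a_1 = 4

4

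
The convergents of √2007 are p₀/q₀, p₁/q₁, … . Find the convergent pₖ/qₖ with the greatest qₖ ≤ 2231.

√2007 = [44; 1, 3, 1, 88, …] (period length 4).
Convergents:
  p_0/q_0 = 44/1
  p_1/q_1 = 45/1
  p_2/q_2 = 179/4
  p_3/q_3 = 224/5
  p_4/q_4 = 19891/444
  p_5/q_5 = 20115/449
  p_6/q_6 = 80236/1791
  p_7/q_7 = 100351/2240
q_6 = 1791 ≤ 2231 < 2240 = q_7, so the answer is 80236/1791.

80236/1791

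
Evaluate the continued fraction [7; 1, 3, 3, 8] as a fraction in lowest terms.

Fold from the inside: start with 8/1.
  3 + 1/8 = 25/8
  3 + 8/25 = 83/25
  1 + 25/83 = 108/83
  7 + 83/108 = 839/108

839/108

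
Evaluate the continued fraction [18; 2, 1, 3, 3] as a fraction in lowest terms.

661/36

Using pₖ = aₖpₖ₋₁ + pₖ₋₂ and qₖ = aₖqₖ₋₁ + qₖ₋₂:
  k=0: a=18, p=18, q=1
  k=1: a=2, p=37, q=2
  k=2: a=1, p=55, q=3
  k=3: a=3, p=202, q=11
  k=4: a=3, p=661, q=36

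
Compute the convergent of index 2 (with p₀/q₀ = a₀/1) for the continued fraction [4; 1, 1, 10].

9/2

Using pₖ = aₖpₖ₋₁ + pₖ₋₂, qₖ = aₖqₖ₋₁ + qₖ₋₂ (with p₋₁=1, p₋₂=0, q₋₁=0, q₋₂=1):
  k=0: a=4, p=4, q=1
  k=1: a=1, p=5, q=1
  k=2: a=1, p=9, q=2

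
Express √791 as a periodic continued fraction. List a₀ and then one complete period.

a₀ = ⌊√791⌋ = 28.
With m₀=0, d₀=1 and mₖ₊₁ = dₖaₖ − mₖ, dₖ₊₁ = (n − mₖ₊₁²)/dₖ, aₖ₊₁ = ⌊(a₀+mₖ₊₁)/dₖ₊₁⌋:
  k=1: m=28, d=7, a=8
  k=2: m=28, d=1, a=56
d=1 and a=2a₀=56 at k=2, so the next step gives (m, d) = (28, 7) again — its k=1 value — and the period has length 2.

[28; 8, 56]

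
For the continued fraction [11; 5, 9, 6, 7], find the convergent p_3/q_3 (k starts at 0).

Using pₖ = aₖpₖ₋₁ + pₖ₋₂, qₖ = aₖqₖ₋₁ + qₖ₋₂ (with p₋₁=1, p₋₂=0, q₋₁=0, q₋₂=1):
  k=0: a=11, p=11, q=1
  k=1: a=5, p=56, q=5
  k=2: a=9, p=515, q=46
  k=3: a=6, p=3146, q=281

3146/281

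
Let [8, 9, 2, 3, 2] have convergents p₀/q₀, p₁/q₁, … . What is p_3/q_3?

535/66

Using pₖ = aₖpₖ₋₁ + pₖ₋₂, qₖ = aₖqₖ₋₁ + qₖ₋₂ (with p₋₁=1, p₋₂=0, q₋₁=0, q₋₂=1):
  k=0: a=8, p=8, q=1
  k=1: a=9, p=73, q=9
  k=2: a=2, p=154, q=19
  k=3: a=3, p=535, q=66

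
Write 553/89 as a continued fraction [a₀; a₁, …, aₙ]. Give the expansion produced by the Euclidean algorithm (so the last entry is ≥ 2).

553 = 6*89 + 19
89 = 4*19 + 13
19 = 1*13 + 6
13 = 2*6 + 1
6 = 6*1 + 0  (stop)
So 553/89 = [6; 4, 1, 2, 6].

[6; 4, 1, 2, 6]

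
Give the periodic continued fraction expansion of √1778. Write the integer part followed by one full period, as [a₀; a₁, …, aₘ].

a₀ = ⌊√1778⌋ = 42.
With m₀=0, d₀=1 and mₖ₊₁ = dₖaₖ − mₖ, dₖ₊₁ = (n − mₖ₊₁²)/dₖ, aₖ₊₁ = ⌊(a₀+mₖ₊₁)/dₖ₊₁⌋:
  k=1: m=42, d=14, a=6
  k=2: m=42, d=1, a=84
d=1 and a=2a₀=84 at k=2, so the next step gives (m, d) = (42, 14) again — its k=1 value — and the period has length 2.

[42; 6, 84]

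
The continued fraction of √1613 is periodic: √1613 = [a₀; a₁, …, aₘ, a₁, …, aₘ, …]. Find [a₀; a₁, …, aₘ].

[40; 6, 6, 80]

a₀ = ⌊√1613⌋ = 40.
With m₀=0, d₀=1 and mₖ₊₁ = dₖaₖ − mₖ, dₖ₊₁ = (n − mₖ₊₁²)/dₖ, aₖ₊₁ = ⌊(a₀+mₖ₊₁)/dₖ₊₁⌋:
  k=1: m=40, d=13, a=6
  k=2: m=38, d=13, a=6
  k=3: m=40, d=1, a=80
d=1 and a=2a₀=80 at k=3, so the next step gives (m, d) = (40, 13) again — its k=1 value — and the period has length 3.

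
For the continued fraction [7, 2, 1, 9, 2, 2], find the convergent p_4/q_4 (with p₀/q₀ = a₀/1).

Using pₖ = aₖpₖ₋₁ + pₖ₋₂, qₖ = aₖqₖ₋₁ + qₖ₋₂ (with p₋₁=1, p₋₂=0, q₋₁=0, q₋₂=1):
  k=0: a=7, p=7, q=1
  k=1: a=2, p=15, q=2
  k=2: a=1, p=22, q=3
  k=3: a=9, p=213, q=29
  k=4: a=2, p=448, q=61

448/61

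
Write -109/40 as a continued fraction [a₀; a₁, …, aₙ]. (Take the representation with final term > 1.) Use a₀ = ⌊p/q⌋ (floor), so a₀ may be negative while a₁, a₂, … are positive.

[-3; 3, 1, 1, 1, 3]

-109 = -3×40 + 11
40 = 3×11 + 7
11 = 1×7 + 4
7 = 1×4 + 3
4 = 1×3 + 1
3 = 3×1 + 0  (stop)
So -109/40 = [-3; 3, 1, 1, 1, 3].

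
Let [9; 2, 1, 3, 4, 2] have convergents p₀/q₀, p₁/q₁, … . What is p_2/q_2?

Using pₖ = aₖpₖ₋₁ + pₖ₋₂, qₖ = aₖqₖ₋₁ + qₖ₋₂ (with p₋₁=1, p₋₂=0, q₋₁=0, q₋₂=1):
  k=0: a=9, p=9, q=1
  k=1: a=2, p=19, q=2
  k=2: a=1, p=28, q=3

28/3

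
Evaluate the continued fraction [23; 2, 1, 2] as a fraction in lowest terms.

Fold from the inside: start with 2/1.
  1 + 1/2 = 3/2
  2 + 2/3 = 8/3
  23 + 3/8 = 187/8

187/8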